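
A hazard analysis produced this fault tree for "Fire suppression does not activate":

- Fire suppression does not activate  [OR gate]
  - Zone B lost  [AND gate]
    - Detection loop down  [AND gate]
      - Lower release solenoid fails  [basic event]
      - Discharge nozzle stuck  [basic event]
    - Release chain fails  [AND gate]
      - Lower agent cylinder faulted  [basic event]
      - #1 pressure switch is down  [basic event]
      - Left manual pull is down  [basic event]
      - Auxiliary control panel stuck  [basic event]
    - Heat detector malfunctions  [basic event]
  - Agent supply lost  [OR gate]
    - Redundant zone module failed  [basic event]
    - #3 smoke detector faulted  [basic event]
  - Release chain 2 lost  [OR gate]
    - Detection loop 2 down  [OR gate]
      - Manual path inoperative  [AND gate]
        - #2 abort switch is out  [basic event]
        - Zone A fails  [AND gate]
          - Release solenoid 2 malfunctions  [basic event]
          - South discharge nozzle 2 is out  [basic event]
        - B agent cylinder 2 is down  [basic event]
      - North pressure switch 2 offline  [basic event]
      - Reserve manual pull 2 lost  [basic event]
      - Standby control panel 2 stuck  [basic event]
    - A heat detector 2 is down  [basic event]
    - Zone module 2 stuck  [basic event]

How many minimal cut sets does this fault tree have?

Detection loop down [AND]: one cut set from each child combined → 1 × 1 = 1 cut set(s).
Release chain fails [AND]: one cut set from each child combined → 1 × 1 × 1 × 1 = 1 cut set(s).
Zone B lost [AND]: one cut set from each child combined → 1 × 1 × 1 = 1 cut set(s).
Agent supply lost [OR]: union of children's cut sets → 2 cut set(s).
Zone A fails [AND]: one cut set from each child combined → 1 × 1 = 1 cut set(s).
Manual path inoperative [AND]: one cut set from each child combined → 1 × 1 × 1 = 1 cut set(s).
Detection loop 2 down [OR]: union of children's cut sets → 4 cut set(s).
Release chain 2 lost [OR]: union of children's cut sets → 6 cut set(s).
Fire suppression does not activate [OR]: union of children's cut sets → 9 cut set(s).
Minimal cut sets: {#1 pressure switch is down, Auxiliary control panel stuck, Discharge nozzle stuck, Heat detector malfunctions, Left manual pull is down, Lower agent cylinder faulted, Lower release solenoid fails}; {Redundant zone module failed}; {#3 smoke detector faulted}; {#2 abort switch is out, B agent cylinder 2 is down, Release solenoid 2 malfunctions, South discharge nozzle 2 is out}; {North pressure switch 2 offline}; {Reserve manual pull 2 lost}; {Standby control panel 2 stuck}; {A heat detector 2 is down}; {Zone module 2 stuck}.

9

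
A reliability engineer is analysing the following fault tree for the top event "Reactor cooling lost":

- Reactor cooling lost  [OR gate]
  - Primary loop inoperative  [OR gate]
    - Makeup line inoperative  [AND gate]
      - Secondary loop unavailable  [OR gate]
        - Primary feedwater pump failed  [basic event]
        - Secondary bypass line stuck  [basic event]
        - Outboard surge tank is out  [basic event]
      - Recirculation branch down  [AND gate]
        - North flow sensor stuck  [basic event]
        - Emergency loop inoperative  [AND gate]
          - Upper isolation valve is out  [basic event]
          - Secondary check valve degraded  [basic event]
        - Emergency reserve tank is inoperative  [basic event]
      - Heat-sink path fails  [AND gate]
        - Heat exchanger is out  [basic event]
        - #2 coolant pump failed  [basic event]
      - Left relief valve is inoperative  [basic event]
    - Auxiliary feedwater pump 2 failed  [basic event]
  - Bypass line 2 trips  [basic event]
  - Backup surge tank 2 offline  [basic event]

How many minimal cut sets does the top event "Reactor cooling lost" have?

Secondary loop unavailable [OR]: union of children's cut sets → 3 cut set(s).
Emergency loop inoperative [AND]: one cut set from each child combined → 1 × 1 = 1 cut set(s).
Recirculation branch down [AND]: one cut set from each child combined → 1 × 1 × 1 = 1 cut set(s).
Heat-sink path fails [AND]: one cut set from each child combined → 1 × 1 = 1 cut set(s).
Makeup line inoperative [AND]: one cut set from each child combined → 3 × 1 × 1 × 1 = 3 cut set(s).
Primary loop inoperative [OR]: union of children's cut sets → 4 cut set(s).
Reactor cooling lost [OR]: union of children's cut sets → 6 cut set(s).
Minimal cut sets: {#2 coolant pump failed, Emergency reserve tank is inoperative, Heat exchanger is out, Left relief valve is inoperative, North flow sensor stuck, Primary feedwater pump failed, Secondary check valve degraded, Upper isolation valve is out}; {#2 coolant pump failed, Emergency reserve tank is inoperative, Heat exchanger is out, Left relief valve is inoperative, North flow sensor stuck, Secondary bypass line stuck, Secondary check valve degraded, Upper isolation valve is out}; {#2 coolant pump failed, Emergency reserve tank is inoperative, Heat exchanger is out, Left relief valve is inoperative, North flow sensor stuck, Outboard surge tank is out, Secondary check valve degraded, Upper isolation valve is out}; {Auxiliary feedwater pump 2 failed}; {Bypass line 2 trips}; {Backup surge tank 2 offline}.

6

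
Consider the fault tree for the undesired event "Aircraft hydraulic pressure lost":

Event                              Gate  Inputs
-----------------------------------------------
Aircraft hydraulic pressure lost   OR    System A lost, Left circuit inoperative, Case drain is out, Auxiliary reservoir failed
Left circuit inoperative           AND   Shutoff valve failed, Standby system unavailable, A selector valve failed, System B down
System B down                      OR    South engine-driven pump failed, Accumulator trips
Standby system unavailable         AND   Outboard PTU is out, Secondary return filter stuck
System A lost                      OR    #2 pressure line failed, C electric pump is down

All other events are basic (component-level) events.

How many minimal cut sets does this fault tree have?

6

System A lost [OR]: union of children's cut sets → 2 cut set(s).
Standby system unavailable [AND]: one cut set from each child combined → 1 × 1 = 1 cut set(s).
System B down [OR]: union of children's cut sets → 2 cut set(s).
Left circuit inoperative [AND]: one cut set from each child combined → 1 × 1 × 1 × 2 = 2 cut set(s).
Aircraft hydraulic pressure lost [OR]: union of children's cut sets → 6 cut set(s).
Minimal cut sets: {#2 pressure line failed}; {C electric pump is down}; {A selector valve failed, Outboard PTU is out, Secondary return filter stuck, Shutoff valve failed, South engine-driven pump failed}; {A selector valve failed, Accumulator trips, Outboard PTU is out, Secondary return filter stuck, Shutoff valve failed}; {Case drain is out}; {Auxiliary reservoir failed}.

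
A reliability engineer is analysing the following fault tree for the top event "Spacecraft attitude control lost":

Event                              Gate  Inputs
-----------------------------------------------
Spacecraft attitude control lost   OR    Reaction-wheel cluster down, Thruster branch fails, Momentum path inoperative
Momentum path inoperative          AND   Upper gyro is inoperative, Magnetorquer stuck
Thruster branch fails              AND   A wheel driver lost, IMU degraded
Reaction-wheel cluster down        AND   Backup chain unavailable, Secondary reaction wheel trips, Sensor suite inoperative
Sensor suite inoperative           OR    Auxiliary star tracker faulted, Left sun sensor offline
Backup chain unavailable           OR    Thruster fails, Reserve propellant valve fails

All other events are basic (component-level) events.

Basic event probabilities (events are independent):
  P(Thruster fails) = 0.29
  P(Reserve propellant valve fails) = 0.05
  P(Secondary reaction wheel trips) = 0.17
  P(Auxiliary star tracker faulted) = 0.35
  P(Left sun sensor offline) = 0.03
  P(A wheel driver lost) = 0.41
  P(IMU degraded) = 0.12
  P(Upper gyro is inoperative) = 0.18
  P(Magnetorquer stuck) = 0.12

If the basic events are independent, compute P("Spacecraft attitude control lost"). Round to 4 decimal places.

0.0888

P(Backup chain unavailable) [OR] = 1 − (1−0.29) × (1−0.05) = 0.325500
P(Sensor suite inoperative) [OR] = 1 − (1−0.35) × (1−0.03) = 0.369500
P(Reaction-wheel cluster down) [AND] = 0.325500 × 0.17 × 0.369500 = 0.020446
P(Thruster branch fails) [AND] = 0.41 × 0.12 = 0.049200
P(Momentum path inoperative) [AND] = 0.18 × 0.12 = 0.021600
P(Spacecraft attitude control lost) [OR] = 1 − (1−0.020446) × (1−0.049200) × (1−0.021600) = 0.088757
Rounded to 4 decimal places: P(Spacecraft attitude control lost) ≈ 0.0888.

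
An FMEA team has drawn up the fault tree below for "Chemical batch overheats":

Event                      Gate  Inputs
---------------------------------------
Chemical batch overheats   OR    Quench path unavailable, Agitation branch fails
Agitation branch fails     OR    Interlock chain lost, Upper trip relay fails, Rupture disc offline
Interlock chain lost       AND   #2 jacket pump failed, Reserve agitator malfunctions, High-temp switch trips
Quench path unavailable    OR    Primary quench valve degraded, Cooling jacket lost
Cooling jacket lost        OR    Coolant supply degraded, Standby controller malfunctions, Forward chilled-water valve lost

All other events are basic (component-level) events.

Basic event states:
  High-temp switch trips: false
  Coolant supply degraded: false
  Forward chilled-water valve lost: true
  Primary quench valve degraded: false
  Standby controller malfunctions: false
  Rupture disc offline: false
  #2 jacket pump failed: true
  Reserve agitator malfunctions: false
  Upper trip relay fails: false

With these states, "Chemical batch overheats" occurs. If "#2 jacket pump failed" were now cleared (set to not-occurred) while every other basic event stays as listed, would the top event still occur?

Counterfactual: set "#2 jacket pump failed" to not occurred.
Cooling jacket lost [OR]: Coolant supply degraded=not, Standby controller malfunctions=not, Forward chilled-water valve lost=occurs → at least one input occurs → occurs.
Quench path unavailable [OR]: Primary quench valve degraded=not, Cooling jacket lost=occurs → at least one input occurs → occurs.
Interlock chain lost [AND]: #2 jacket pump failed=not, Reserve agitator malfunctions=not, High-temp switch trips=not → not all inputs occur → does not occur.
Agitation branch fails [OR]: Interlock chain lost=not, Upper trip relay fails=not, Rupture disc offline=not → no input occurs → does not occur.
Chemical batch overheats [OR]: Quench path unavailable=occurs, Agitation branch fails=not → at least one input occurs → occurs.

Yes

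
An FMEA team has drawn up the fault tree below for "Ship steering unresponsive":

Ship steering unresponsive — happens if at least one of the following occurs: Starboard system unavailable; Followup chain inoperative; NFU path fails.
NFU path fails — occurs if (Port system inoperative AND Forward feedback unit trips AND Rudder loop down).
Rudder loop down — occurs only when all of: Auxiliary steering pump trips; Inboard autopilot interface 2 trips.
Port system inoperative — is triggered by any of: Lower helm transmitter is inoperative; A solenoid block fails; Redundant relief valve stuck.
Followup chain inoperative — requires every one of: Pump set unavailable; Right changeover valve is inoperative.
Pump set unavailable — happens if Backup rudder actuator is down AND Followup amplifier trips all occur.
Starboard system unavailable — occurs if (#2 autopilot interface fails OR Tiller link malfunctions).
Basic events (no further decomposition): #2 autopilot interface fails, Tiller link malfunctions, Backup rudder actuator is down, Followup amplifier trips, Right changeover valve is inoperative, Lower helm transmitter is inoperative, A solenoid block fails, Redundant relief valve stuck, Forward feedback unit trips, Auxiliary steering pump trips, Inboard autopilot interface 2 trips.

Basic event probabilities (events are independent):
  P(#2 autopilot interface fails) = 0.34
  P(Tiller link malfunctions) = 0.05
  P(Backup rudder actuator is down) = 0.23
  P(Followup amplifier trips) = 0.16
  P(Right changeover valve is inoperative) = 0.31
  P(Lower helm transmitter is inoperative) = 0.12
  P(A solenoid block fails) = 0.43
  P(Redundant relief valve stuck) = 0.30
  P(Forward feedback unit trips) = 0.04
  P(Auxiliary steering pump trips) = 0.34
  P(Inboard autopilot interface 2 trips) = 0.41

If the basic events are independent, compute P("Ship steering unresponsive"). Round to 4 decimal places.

P(Starboard system unavailable) [OR] = 1 − (1−0.34) × (1−0.05) = 0.373000
P(Pump set unavailable) [AND] = 0.23 × 0.16 = 0.036800
P(Followup chain inoperative) [AND] = 0.036800 × 0.31 = 0.011408
P(Port system inoperative) [OR] = 1 − (1−0.12) × (1−0.43) × (1−0.30) = 0.648880
P(Rudder loop down) [AND] = 0.34 × 0.41 = 0.139400
P(NFU path fails) [AND] = 0.648880 × 0.04 × 0.139400 = 0.003618
P(Ship steering unresponsive) [OR] = 1 − (1−0.373000) × (1−0.011408) × (1−0.003618) = 0.382395
Rounded to 4 decimal places: P(Ship steering unresponsive) ≈ 0.3824.

0.3824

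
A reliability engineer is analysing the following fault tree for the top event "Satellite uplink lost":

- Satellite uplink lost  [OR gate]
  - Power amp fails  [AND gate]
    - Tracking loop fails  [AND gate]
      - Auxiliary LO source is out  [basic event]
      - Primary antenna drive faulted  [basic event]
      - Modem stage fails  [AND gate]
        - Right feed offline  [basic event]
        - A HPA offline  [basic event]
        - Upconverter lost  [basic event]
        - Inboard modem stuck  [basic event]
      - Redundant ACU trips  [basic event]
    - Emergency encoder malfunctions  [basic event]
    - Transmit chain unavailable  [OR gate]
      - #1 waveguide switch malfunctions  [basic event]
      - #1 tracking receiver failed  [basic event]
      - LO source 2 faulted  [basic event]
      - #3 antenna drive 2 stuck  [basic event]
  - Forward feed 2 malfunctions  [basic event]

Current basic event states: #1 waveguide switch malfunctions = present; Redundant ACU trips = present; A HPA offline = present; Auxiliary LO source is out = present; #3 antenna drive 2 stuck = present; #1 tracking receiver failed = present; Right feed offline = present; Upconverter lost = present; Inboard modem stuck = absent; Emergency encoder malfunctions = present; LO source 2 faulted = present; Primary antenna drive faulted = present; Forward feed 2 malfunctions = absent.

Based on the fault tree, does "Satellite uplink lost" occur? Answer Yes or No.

No

Modem stage fails [AND]: Right feed offline=occurs, A HPA offline=occurs, Upconverter lost=occurs, Inboard modem stuck=not → not all inputs occur → does not occur.
Tracking loop fails [AND]: Auxiliary LO source is out=occurs, Primary antenna drive faulted=occurs, Modem stage fails=not, Redundant ACU trips=occurs → not all inputs occur → does not occur.
Transmit chain unavailable [OR]: #1 waveguide switch malfunctions=occurs, #1 tracking receiver failed=occurs, LO source 2 faulted=occurs, #3 antenna drive 2 stuck=occurs → at least one input occurs → occurs.
Power amp fails [AND]: Tracking loop fails=not, Emergency encoder malfunctions=occurs, Transmit chain unavailable=occurs → not all inputs occur → does not occur.
Satellite uplink lost [OR]: Power amp fails=not, Forward feed 2 malfunctions=not → no input occurs → does not occur.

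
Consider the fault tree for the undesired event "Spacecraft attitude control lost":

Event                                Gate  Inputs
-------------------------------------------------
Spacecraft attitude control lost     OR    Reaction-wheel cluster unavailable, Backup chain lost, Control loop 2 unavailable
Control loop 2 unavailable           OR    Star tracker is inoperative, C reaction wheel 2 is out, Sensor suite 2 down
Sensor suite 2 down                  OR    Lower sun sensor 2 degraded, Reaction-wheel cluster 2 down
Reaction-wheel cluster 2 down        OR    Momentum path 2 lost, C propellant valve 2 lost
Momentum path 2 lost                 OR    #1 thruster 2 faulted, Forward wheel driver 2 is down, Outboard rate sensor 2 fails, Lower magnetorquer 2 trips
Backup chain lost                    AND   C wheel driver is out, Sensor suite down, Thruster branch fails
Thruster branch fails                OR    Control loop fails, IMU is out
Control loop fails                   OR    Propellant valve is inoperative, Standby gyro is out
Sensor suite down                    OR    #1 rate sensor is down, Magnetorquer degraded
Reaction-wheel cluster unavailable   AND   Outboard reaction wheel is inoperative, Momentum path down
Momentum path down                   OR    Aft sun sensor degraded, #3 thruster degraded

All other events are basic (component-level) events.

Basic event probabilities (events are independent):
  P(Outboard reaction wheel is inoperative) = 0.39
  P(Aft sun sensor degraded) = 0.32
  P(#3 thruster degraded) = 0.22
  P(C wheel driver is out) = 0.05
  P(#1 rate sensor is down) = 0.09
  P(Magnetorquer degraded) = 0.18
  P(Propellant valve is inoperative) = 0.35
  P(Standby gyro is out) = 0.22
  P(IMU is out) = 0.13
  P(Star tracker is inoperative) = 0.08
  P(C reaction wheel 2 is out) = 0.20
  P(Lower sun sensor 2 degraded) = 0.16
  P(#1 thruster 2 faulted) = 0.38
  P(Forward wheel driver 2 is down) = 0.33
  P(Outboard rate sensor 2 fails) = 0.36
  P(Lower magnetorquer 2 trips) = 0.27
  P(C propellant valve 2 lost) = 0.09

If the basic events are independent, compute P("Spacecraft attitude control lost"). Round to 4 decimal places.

0.9114

P(Momentum path down) [OR] = 1 − (1−0.32) × (1−0.22) = 0.469600
P(Reaction-wheel cluster unavailable) [AND] = 0.39 × 0.469600 = 0.183144
P(Sensor suite down) [OR] = 1 − (1−0.09) × (1−0.18) = 0.253800
P(Control loop fails) [OR] = 1 − (1−0.35) × (1−0.22) = 0.493000
P(Thruster branch fails) [OR] = 1 − (1−0.493000) × (1−0.13) = 0.558910
P(Backup chain lost) [AND] = 0.05 × 0.253800 × 0.558910 = 0.007093
P(Momentum path 2 lost) [OR] = 1 − (1−0.38) × (1−0.33) × (1−0.36) × (1−0.27) = 0.805925
P(Reaction-wheel cluster 2 down) [OR] = 1 − (1−0.805925) × (1−0.09) = 0.823392
P(Sensor suite 2 down) [OR] = 1 − (1−0.16) × (1−0.823392) = 0.851649
P(Control loop 2 unavailable) [OR] = 1 − (1−0.08) × (1−0.20) × (1−0.851649) = 0.890814
P(Spacecraft attitude control lost) [OR] = 1 − (1−0.183144) × (1−0.007093) × (1−0.890814) = 0.911443
Rounded to 4 decimal places: P(Spacecraft attitude control lost) ≈ 0.9114.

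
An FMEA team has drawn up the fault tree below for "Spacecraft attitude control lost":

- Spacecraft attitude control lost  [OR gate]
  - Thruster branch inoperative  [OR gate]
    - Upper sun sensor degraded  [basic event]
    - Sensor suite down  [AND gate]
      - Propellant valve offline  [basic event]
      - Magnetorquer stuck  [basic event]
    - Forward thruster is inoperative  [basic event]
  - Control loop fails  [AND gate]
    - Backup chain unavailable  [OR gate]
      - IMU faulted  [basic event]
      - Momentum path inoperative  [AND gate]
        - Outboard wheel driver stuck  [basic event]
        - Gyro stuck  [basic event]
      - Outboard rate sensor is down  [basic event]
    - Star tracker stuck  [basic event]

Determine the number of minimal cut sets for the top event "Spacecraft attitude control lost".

6

Sensor suite down [AND]: one cut set from each child combined → 1 × 1 = 1 cut set(s).
Thruster branch inoperative [OR]: union of children's cut sets → 3 cut set(s).
Momentum path inoperative [AND]: one cut set from each child combined → 1 × 1 = 1 cut set(s).
Backup chain unavailable [OR]: union of children's cut sets → 3 cut set(s).
Control loop fails [AND]: one cut set from each child combined → 3 × 1 = 3 cut set(s).
Spacecraft attitude control lost [OR]: union of children's cut sets → 6 cut set(s).
Minimal cut sets: {Upper sun sensor degraded}; {Magnetorquer stuck, Propellant valve offline}; {Forward thruster is inoperative}; {IMU faulted, Star tracker stuck}; {Gyro stuck, Outboard wheel driver stuck, Star tracker stuck}; {Outboard rate sensor is down, Star tracker stuck}.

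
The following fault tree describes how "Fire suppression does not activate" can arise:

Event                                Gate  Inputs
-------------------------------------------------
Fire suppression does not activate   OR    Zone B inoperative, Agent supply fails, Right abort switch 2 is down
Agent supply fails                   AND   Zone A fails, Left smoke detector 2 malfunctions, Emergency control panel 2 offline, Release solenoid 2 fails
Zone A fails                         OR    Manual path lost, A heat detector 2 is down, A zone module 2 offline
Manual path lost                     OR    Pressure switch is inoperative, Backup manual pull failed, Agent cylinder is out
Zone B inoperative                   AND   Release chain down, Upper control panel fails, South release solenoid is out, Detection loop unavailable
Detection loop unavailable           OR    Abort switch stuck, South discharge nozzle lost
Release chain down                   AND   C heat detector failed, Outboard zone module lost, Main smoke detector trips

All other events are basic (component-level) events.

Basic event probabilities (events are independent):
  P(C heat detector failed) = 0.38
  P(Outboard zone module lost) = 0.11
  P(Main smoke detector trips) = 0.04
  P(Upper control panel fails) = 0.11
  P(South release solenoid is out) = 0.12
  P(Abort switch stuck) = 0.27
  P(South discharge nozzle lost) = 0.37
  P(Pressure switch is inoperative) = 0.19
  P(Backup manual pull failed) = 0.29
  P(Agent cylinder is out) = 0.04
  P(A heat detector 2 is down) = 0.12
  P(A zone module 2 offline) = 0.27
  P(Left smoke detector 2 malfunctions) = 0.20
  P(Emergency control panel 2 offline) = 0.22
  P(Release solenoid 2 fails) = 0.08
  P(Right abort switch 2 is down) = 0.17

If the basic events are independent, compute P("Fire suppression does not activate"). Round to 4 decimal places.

0.1719

P(Release chain down) [AND] = 0.38 × 0.11 × 0.04 = 0.001672
P(Detection loop unavailable) [OR] = 1 − (1−0.27) × (1−0.37) = 0.540100
P(Zone B inoperative) [AND] = 0.001672 × 0.11 × 0.12 × 0.540100 = 0.000012
P(Manual path lost) [OR] = 1 − (1−0.19) × (1−0.29) × (1−0.04) = 0.447904
P(Zone A fails) [OR] = 1 − (1−0.447904) × (1−0.12) × (1−0.27) = 0.645334
P(Agent supply fails) [AND] = 0.645334 × 0.20 × 0.22 × 0.08 = 0.002272
P(Fire suppression does not activate) [OR] = 1 − (1−0.000012) × (1−0.002272) × (1−0.17) = 0.171896
Rounded to 4 decimal places: P(Fire suppression does not activate) ≈ 0.1719.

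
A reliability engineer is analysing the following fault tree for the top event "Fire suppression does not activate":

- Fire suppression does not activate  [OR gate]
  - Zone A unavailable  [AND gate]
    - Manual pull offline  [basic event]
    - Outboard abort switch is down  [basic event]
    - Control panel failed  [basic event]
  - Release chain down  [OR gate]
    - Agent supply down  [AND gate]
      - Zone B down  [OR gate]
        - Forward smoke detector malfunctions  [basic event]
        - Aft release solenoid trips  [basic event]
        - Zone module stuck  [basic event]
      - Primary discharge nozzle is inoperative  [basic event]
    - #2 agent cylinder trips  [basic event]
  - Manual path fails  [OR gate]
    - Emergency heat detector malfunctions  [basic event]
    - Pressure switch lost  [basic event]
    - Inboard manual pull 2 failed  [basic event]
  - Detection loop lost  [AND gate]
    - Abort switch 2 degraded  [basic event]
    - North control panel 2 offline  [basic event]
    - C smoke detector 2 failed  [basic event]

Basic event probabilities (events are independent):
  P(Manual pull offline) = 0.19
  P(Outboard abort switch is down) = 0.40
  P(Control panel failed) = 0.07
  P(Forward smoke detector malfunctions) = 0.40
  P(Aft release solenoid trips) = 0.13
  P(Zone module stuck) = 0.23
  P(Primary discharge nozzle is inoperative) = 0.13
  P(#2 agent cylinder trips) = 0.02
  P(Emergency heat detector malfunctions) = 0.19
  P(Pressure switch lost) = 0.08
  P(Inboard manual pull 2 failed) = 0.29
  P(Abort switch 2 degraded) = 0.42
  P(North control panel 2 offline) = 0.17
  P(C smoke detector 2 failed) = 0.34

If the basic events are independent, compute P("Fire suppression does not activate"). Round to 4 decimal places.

P(Zone A unavailable) [AND] = 0.19 × 0.40 × 0.07 = 0.005320
P(Zone B down) [OR] = 1 − (1−0.40) × (1−0.13) × (1−0.23) = 0.598060
P(Agent supply down) [AND] = 0.598060 × 0.13 = 0.077748
P(Release chain down) [OR] = 1 − (1−0.077748) × (1−0.02) = 0.096193
P(Manual path fails) [OR] = 1 − (1−0.19) × (1−0.08) × (1−0.29) = 0.470908
P(Detection loop lost) [AND] = 0.42 × 0.17 × 0.34 = 0.024276
P(Fire suppression does not activate) [OR] = 1 − (1−0.005320) × (1−0.096193) × (1−0.470908) × (1−0.024276) = 0.535894
Rounded to 4 decimal places: P(Fire suppression does not activate) ≈ 0.5359.

0.5359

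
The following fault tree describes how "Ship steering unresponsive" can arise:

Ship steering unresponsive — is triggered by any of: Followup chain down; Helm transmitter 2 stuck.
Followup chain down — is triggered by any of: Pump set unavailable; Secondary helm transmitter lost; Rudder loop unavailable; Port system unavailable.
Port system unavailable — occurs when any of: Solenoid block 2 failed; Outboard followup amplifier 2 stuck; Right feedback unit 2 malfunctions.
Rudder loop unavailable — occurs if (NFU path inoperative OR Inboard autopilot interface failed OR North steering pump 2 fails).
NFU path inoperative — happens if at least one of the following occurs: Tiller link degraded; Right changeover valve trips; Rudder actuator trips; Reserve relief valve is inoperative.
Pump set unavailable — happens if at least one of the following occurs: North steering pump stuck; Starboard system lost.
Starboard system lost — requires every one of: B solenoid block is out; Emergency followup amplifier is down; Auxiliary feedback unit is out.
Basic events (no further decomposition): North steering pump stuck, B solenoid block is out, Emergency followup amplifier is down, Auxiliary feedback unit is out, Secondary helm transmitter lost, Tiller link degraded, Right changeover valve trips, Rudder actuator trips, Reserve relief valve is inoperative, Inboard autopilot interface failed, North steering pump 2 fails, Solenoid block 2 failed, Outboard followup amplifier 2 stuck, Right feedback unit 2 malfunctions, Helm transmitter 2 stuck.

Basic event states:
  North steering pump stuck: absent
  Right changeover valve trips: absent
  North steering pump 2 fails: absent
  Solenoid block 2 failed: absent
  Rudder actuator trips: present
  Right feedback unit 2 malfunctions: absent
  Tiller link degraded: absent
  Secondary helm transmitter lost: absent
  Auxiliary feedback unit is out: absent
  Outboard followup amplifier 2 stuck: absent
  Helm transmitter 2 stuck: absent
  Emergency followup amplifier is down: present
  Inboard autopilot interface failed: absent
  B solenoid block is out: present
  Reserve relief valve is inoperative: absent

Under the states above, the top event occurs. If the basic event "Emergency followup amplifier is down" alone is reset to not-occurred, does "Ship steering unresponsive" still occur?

Yes

Counterfactual: set "Emergency followup amplifier is down" to not occurred.
Starboard system lost [AND]: B solenoid block is out=occurs, Emergency followup amplifier is down=not, Auxiliary feedback unit is out=not → not all inputs occur → does not occur.
Pump set unavailable [OR]: North steering pump stuck=not, Starboard system lost=not → no input occurs → does not occur.
NFU path inoperative [OR]: Tiller link degraded=not, Right changeover valve trips=not, Rudder actuator trips=occurs, Reserve relief valve is inoperative=not → at least one input occurs → occurs.
Rudder loop unavailable [OR]: NFU path inoperative=occurs, Inboard autopilot interface failed=not, North steering pump 2 fails=not → at least one input occurs → occurs.
Port system unavailable [OR]: Solenoid block 2 failed=not, Outboard followup amplifier 2 stuck=not, Right feedback unit 2 malfunctions=not → no input occurs → does not occur.
Followup chain down [OR]: Pump set unavailable=not, Secondary helm transmitter lost=not, Rudder loop unavailable=occurs, Port system unavailable=not → at least one input occurs → occurs.
Ship steering unresponsive [OR]: Followup chain down=occurs, Helm transmitter 2 stuck=not → at least one input occurs → occurs.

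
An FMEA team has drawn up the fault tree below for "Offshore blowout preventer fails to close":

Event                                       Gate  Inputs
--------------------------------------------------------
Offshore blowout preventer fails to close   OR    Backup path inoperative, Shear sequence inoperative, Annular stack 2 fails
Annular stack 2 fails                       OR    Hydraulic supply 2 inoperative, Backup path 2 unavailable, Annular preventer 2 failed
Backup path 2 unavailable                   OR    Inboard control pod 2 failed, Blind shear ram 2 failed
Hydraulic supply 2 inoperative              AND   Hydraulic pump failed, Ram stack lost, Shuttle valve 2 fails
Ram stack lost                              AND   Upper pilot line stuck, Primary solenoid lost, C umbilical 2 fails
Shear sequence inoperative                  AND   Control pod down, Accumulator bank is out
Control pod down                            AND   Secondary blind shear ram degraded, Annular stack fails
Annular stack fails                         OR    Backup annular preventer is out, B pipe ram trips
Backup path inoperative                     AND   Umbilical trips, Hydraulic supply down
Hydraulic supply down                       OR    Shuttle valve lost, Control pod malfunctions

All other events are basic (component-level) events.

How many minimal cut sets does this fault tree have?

Hydraulic supply down [OR]: union of children's cut sets → 2 cut set(s).
Backup path inoperative [AND]: one cut set from each child combined → 1 × 2 = 2 cut set(s).
Annular stack fails [OR]: union of children's cut sets → 2 cut set(s).
Control pod down [AND]: one cut set from each child combined → 1 × 2 = 2 cut set(s).
Shear sequence inoperative [AND]: one cut set from each child combined → 2 × 1 = 2 cut set(s).
Ram stack lost [AND]: one cut set from each child combined → 1 × 1 × 1 = 1 cut set(s).
Hydraulic supply 2 inoperative [AND]: one cut set from each child combined → 1 × 1 × 1 = 1 cut set(s).
Backup path 2 unavailable [OR]: union of children's cut sets → 2 cut set(s).
Annular stack 2 fails [OR]: union of children's cut sets → 4 cut set(s).
Offshore blowout preventer fails to close [OR]: union of children's cut sets → 8 cut set(s).
Minimal cut sets: {Shuttle valve lost, Umbilical trips}; {Control pod malfunctions, Umbilical trips}; {Accumulator bank is out, Backup annular preventer is out, Secondary blind shear ram degraded}; {Accumulator bank is out, B pipe ram trips, Secondary blind shear ram degraded}; {C umbilical 2 fails, Hydraulic pump failed, Primary solenoid lost, Shuttle valve 2 fails, Upper pilot line stuck}; {Inboard control pod 2 failed}; {Blind shear ram 2 failed}; {Annular preventer 2 failed}.

8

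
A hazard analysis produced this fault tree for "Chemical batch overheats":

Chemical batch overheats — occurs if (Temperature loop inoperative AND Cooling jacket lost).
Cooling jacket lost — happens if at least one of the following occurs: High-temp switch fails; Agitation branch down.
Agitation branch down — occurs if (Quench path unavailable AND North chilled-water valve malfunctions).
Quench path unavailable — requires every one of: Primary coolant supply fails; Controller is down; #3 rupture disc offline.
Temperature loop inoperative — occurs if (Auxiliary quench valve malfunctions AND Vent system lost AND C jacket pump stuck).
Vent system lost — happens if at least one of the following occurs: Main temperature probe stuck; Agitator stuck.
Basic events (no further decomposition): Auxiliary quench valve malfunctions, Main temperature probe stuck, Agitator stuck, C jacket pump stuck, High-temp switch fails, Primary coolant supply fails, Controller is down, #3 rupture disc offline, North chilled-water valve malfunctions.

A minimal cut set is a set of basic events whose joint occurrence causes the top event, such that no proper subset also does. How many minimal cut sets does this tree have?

Vent system lost [OR]: union of children's cut sets → 2 cut set(s).
Temperature loop inoperative [AND]: one cut set from each child combined → 1 × 2 × 1 = 2 cut set(s).
Quench path unavailable [AND]: one cut set from each child combined → 1 × 1 × 1 = 1 cut set(s).
Agitation branch down [AND]: one cut set from each child combined → 1 × 1 = 1 cut set(s).
Cooling jacket lost [OR]: union of children's cut sets → 2 cut set(s).
Chemical batch overheats [AND]: one cut set from each child combined → 2 × 2 = 4 cut set(s).
Minimal cut sets: {Auxiliary quench valve malfunctions, C jacket pump stuck, High-temp switch fails, Main temperature probe stuck}; {#3 rupture disc offline, Auxiliary quench valve malfunctions, C jacket pump stuck, Controller is down, Main temperature probe stuck, North chilled-water valve malfunctions, Primary coolant supply fails}; {Agitator stuck, Auxiliary quench valve malfunctions, C jacket pump stuck, High-temp switch fails}; {#3 rupture disc offline, Agitator stuck, Auxiliary quench valve malfunctions, C jacket pump stuck, Controller is down, North chilled-water valve malfunctions, Primary coolant supply fails}.

4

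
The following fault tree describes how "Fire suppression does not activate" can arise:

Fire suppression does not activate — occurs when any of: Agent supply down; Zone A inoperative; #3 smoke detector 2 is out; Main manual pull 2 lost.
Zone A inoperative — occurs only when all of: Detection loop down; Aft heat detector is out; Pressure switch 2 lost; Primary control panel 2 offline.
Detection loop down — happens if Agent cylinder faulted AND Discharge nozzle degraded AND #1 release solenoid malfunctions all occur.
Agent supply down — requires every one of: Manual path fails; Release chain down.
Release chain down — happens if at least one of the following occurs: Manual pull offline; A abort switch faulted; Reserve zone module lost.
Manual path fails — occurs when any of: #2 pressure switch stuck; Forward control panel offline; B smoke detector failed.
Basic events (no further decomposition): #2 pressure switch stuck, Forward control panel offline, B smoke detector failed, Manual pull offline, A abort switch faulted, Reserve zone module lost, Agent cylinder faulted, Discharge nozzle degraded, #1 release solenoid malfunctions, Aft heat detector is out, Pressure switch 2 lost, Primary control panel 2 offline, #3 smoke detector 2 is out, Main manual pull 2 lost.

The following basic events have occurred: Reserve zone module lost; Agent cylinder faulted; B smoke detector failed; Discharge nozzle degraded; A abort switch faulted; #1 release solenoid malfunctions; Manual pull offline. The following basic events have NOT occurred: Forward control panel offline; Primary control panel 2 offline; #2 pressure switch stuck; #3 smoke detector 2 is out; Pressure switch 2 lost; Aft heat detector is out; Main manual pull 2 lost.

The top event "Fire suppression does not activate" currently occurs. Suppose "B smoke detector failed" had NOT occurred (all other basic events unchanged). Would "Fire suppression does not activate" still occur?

No

Counterfactual: set "B smoke detector failed" to not occurred.
Manual path fails [OR]: #2 pressure switch stuck=not, Forward control panel offline=not, B smoke detector failed=not → no input occurs → does not occur.
Release chain down [OR]: Manual pull offline=occurs, A abort switch faulted=occurs, Reserve zone module lost=occurs → at least one input occurs → occurs.
Agent supply down [AND]: Manual path fails=not, Release chain down=occurs → not all inputs occur → does not occur.
Detection loop down [AND]: Agent cylinder faulted=occurs, Discharge nozzle degraded=occurs, #1 release solenoid malfunctions=occurs → all inputs occur → occurs.
Zone A inoperative [AND]: Detection loop down=occurs, Aft heat detector is out=not, Pressure switch 2 lost=not, Primary control panel 2 offline=not → not all inputs occur → does not occur.
Fire suppression does not activate [OR]: Agent supply down=not, Zone A inoperative=not, #3 smoke detector 2 is out=not, Main manual pull 2 lost=not → no input occurs → does not occur.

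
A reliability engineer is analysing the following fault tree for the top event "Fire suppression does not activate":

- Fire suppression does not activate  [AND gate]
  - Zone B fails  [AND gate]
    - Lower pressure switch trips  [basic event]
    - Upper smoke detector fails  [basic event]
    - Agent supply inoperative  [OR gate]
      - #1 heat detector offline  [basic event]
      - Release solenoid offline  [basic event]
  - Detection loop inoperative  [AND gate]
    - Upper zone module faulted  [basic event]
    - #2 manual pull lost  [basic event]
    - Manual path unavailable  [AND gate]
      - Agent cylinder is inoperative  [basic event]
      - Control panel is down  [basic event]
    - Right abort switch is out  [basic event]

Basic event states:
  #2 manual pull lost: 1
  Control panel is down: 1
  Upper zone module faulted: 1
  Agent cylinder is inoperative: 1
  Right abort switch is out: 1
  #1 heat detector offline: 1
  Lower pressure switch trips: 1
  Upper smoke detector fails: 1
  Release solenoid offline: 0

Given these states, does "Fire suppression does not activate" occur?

Agent supply inoperative [OR]: #1 heat detector offline=occurs, Release solenoid offline=not → at least one input occurs → occurs.
Zone B fails [AND]: Lower pressure switch trips=occurs, Upper smoke detector fails=occurs, Agent supply inoperative=occurs → all inputs occur → occurs.
Manual path unavailable [AND]: Agent cylinder is inoperative=occurs, Control panel is down=occurs → all inputs occur → occurs.
Detection loop inoperative [AND]: Upper zone module faulted=occurs, #2 manual pull lost=occurs, Manual path unavailable=occurs, Right abort switch is out=occurs → all inputs occur → occurs.
Fire suppression does not activate [AND]: Zone B fails=occurs, Detection loop inoperative=occurs → all inputs occur → occurs.

Yes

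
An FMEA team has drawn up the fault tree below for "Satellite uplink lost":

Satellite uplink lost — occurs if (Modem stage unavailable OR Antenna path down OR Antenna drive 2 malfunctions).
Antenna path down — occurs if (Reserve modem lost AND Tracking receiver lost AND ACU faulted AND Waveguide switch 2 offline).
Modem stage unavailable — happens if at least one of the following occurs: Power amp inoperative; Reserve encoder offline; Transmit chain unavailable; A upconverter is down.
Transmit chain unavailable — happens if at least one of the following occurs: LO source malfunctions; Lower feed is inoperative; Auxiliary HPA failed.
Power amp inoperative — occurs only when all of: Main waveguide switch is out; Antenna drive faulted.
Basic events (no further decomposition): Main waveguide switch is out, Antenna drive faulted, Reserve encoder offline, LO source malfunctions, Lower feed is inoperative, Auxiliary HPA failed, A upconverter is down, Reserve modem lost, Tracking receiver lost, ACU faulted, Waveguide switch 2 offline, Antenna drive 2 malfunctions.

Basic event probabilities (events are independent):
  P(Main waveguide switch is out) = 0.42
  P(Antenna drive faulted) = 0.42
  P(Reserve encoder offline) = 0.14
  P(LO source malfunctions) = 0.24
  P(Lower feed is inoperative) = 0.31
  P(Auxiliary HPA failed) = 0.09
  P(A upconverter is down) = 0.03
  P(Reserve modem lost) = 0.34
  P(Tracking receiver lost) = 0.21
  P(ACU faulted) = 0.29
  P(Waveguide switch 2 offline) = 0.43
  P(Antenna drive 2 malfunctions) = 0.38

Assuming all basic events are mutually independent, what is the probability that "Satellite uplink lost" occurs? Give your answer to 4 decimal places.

0.7985

P(Power amp inoperative) [AND] = 0.42 × 0.42 = 0.176400
P(Transmit chain unavailable) [OR] = 1 − (1−0.24) × (1−0.31) × (1−0.09) = 0.522796
P(Modem stage unavailable) [OR] = 1 − (1−0.176400) × (1−0.14) × (1−0.522796) × (1−0.03) = 0.672138
P(Antenna path down) [AND] = 0.34 × 0.21 × 0.29 × 0.43 = 0.008904
P(Satellite uplink lost) [OR] = 1 − (1−0.672138) × (1−0.008904) × (1−0.38) = 0.798536
Rounded to 4 decimal places: P(Satellite uplink lost) ≈ 0.7985.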